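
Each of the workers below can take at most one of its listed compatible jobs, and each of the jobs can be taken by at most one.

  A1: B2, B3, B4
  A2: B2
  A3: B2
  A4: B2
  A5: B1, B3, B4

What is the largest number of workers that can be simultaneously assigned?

3

Unit-capacity flow: source→left, listed edges, right→sink; max matching = max flow.
Augmenting path A1→B2 (+1); matched 1.
Augmenting path A5→B1 (+1); matched 2.
Augmenting path A2→B2→A1→B3 (+1); matched 3.
No augmenting path remains; maximum matching = 3.
König certificate: {A1, A5, B2} is a vertex cover of size 3 (every listed pair touches it), so no matching can be larger.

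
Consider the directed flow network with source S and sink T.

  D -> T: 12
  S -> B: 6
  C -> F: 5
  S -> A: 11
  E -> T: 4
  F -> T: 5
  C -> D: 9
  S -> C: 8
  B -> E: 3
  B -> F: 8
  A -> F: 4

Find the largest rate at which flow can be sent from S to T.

Augment S→A→F→T: bottleneck 4, flow now 4.
Augment S→B→E→T: bottleneck 3, flow now 7.
Augment S→B→F→T: bottleneck 1, flow now 8.
Augment S→C→D→T: bottleneck 8, flow now 16.
No augmenting path remains; maximum flow = 16.
In the residual graph, reachable from S: {S, A, B, F}.
Min-cut edges: S→C (8), B→E (3), F→T (5); capacity 8 + 3 + 5 = 16.
This cut is saturated, so no flow can exceed 16.

16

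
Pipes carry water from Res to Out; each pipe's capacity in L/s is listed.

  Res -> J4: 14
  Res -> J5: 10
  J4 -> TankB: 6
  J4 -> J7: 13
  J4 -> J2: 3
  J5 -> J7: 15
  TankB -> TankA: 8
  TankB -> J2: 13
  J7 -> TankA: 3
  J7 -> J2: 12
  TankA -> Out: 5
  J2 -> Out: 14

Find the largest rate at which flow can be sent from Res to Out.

Augment Res→J4→J2→Out: bottleneck 3, flow now 3.
Augment Res→J4→TankB→TankA→Out: bottleneck 5, flow now 8.
Augment Res→J4→TankB→J2→Out: bottleneck 1, flow now 9.
Augment Res→J4→J7→J2→Out: bottleneck 5, flow now 14.
Augment Res→J5→J7→J2→Out: bottleneck 5, flow now 19.
No augmenting path remains; maximum flow = 19.
In the residual graph, reachable from Res: {Res, J4, J5, TankB, J7, TankA, J2}.
Min-cut edges: TankA→Out (5), J2→Out (14); capacity 5 + 14 = 19.
This cut is saturated, so no flow can exceed 19.

19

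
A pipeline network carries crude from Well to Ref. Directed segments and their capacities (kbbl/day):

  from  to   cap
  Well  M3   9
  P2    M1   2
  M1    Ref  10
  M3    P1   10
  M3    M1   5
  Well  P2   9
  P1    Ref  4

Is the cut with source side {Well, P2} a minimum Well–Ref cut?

Given cut capacity: 9 + 2 = 11.
Augment Well→M3→P1→Ref: bottleneck 4, flow now 4.
Augment Well→M3→M1→Ref: bottleneck 5, flow now 9.
Augment Well→P2→M1→Ref: bottleneck 2, flow now 11.
No augmenting path remains; maximum flow = 11.
Cut capacity 11 equals the max flow, so it is a minimum cut.

Yes — it is a minimum cut (capacity 11).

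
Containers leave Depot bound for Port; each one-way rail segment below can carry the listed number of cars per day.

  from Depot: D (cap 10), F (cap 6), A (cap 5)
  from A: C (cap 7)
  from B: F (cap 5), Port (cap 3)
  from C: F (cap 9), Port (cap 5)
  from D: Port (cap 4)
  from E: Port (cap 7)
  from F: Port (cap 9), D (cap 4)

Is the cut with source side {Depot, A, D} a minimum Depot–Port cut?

No — its capacity is 17, but the minimum cut has capacity 15.

Given cut capacity: 6 + 7 + 4 = 17.
Augment Depot→D→Port: bottleneck 4, flow now 4.
Augment Depot→F→Port: bottleneck 6, flow now 10.
Augment Depot→A→C→Port: bottleneck 5, flow now 15.
No augmenting path remains; maximum flow = 15.
In the residual graph, reachable from Depot: {Depot, D}.
Min-cut edges: Depot→A (5), Depot→F (6), D→Port (4); capacity 5 + 6 + 4 = 15.
Cut capacity 17 exceeds the max flow 15, so it is not minimum.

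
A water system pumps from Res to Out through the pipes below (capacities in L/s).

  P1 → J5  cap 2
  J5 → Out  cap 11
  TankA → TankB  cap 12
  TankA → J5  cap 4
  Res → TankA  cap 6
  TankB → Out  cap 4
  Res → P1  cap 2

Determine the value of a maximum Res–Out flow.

8

Augment Res→P1→J5→Out: bottleneck 2, flow now 2.
Augment Res→TankA→J5→Out: bottleneck 4, flow now 6.
Augment Res→TankA→TankB→Out: bottleneck 2, flow now 8.
No augmenting path remains; maximum flow = 8.
In the residual graph, reachable from Res: {Res}.
Min-cut edges: Res→P1 (2), Res→TankA (6); capacity 2 + 6 = 8.
This cut is saturated, so no flow can exceed 8.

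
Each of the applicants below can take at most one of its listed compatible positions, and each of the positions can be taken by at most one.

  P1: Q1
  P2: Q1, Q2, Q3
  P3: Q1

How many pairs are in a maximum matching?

Unit-capacity flow: source→left, listed edges, right→sink; max matching = max flow.
Augmenting path P1→Q1 (+1); matched 1.
Augmenting path P2→Q2 (+1); matched 2.
No augmenting path remains; maximum matching = 2.
König certificate: {P2, Q1} is a vertex cover of size 2 (every listed pair touches it), so no matching can be larger.

2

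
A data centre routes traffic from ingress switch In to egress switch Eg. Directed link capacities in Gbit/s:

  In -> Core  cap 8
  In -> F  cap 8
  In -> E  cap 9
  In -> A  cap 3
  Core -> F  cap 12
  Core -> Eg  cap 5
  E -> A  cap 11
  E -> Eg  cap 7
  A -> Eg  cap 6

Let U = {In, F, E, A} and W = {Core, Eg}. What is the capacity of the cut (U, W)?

21

Edges leaving {In, F, E, A}: In→Core (8), E→Eg (7), A→Eg (6).
Cut capacity = 8 + 7 + 6 = 21.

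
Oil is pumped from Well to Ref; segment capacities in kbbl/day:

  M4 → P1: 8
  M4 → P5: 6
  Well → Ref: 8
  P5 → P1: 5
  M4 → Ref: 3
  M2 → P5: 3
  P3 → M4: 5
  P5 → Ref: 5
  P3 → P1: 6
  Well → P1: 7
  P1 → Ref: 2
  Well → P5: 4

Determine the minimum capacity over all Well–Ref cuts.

Augment Well→Ref: bottleneck 8, flow now 8.
Augment Well→P5→Ref: bottleneck 4, flow now 12.
Augment Well→P1→Ref: bottleneck 2, flow now 14.
No augmenting path remains; maximum flow = 14.
By max-flow min-cut, the minimum cut capacity equals the max flow.
In the residual graph, reachable from Well: {Well, P1}.
Min-cut edges: Well→P5 (4), Well→Ref (8), P1→Ref (2); capacity 4 + 8 + 2 = 14.

14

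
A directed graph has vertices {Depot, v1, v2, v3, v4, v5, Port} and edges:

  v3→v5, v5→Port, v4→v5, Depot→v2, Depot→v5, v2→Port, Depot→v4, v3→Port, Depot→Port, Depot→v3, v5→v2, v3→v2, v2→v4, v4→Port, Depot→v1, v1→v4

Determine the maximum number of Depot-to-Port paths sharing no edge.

Assign every edge capacity 1; by Menger, the answer equals the max flow.
Path Depot→Port (+1); total 1.
Path Depot→v2→Port (+1); total 2.
Path Depot→v3→Port (+1); total 3.
Path Depot→v4→Port (+1); total 4.
Path Depot→v5→Port (+1); total 5.
No residual Depot→Port path; max flow = 5.
Certifying cut of size 5: {Depot→Port, Depot→v3, v2→Port, v4→Port, v5→Port}.

5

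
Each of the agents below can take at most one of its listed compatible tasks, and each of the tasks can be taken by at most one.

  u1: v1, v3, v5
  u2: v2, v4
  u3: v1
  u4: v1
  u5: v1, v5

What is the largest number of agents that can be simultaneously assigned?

Unit-capacity flow: source→left, listed edges, right→sink; max matching = max flow.
Augmenting path u1→v1 (+1); matched 1.
Augmenting path u2→v2 (+1); matched 2.
Augmenting path u5→v5 (+1); matched 3.
Augmenting path u3→v1→u1→v3 (+1); matched 4.
No augmenting path remains; maximum matching = 4.
König certificate: {u1, u2, u5, v1} is a vertex cover of size 4 (every listed pair touches it), so no matching can be larger.

4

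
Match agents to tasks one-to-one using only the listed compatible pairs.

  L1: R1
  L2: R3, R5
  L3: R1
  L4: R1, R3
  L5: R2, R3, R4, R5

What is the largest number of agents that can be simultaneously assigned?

4

Unit-capacity flow: source→left, listed edges, right→sink; max matching = max flow.
Augmenting path L1→R1 (+1); matched 1.
Augmenting path L2→R3 (+1); matched 2.
Augmenting path L5→R2 (+1); matched 3.
Augmenting path L4→R3→L2→R5 (+1); matched 4.
No augmenting path remains; maximum matching = 4.
König certificate: {L2, L4, L5, R1} is a vertex cover of size 4 (every listed pair touches it), so no matching can be larger.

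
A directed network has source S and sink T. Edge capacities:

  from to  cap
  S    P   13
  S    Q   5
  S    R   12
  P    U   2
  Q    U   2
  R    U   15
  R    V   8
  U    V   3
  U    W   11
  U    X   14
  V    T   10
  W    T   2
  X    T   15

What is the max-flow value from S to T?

Augment S→R→V→T: bottleneck 8, flow now 8.
Augment S→P→U→V→T: bottleneck 2, flow now 10.
Augment S→Q→U→W→T: bottleneck 2, flow now 12.
Augment S→R→U→X→T: bottleneck 4, flow now 16.
No augmenting path remains; maximum flow = 16.
In the residual graph, reachable from S: {S, P, Q}.
Min-cut edges: S→R (12), P→U (2), Q→U (2); capacity 12 + 2 + 2 = 16.
This cut is saturated, so no flow can exceed 16.

16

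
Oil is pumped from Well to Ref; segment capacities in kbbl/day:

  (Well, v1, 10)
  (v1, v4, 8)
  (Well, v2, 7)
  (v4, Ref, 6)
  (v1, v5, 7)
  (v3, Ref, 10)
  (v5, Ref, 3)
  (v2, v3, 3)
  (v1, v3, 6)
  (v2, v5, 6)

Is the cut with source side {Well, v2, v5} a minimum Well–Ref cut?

Yes — it is a minimum cut (capacity 16).

Given cut capacity: 10 + 3 + 3 = 16.
Augment Well→v1→v3→Ref: bottleneck 6, flow now 6.
Augment Well→v1→v4→Ref: bottleneck 4, flow now 10.
Augment Well→v2→v3→Ref: bottleneck 3, flow now 13.
Augment Well→v2→v5→Ref: bottleneck 3, flow now 16.
No augmenting path remains; maximum flow = 16.
Cut capacity 16 equals the max flow, so it is a minimum cut.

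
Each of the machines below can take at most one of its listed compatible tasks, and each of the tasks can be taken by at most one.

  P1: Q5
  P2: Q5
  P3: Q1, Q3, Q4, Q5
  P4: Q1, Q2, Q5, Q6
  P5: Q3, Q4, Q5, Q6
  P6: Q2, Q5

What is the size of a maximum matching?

Unit-capacity flow: source→left, listed edges, right→sink; max matching = max flow.
Augmenting path P1→Q5 (+1); matched 1.
Augmenting path P3→Q1 (+1); matched 2.
Augmenting path P4→Q2 (+1); matched 3.
Augmenting path P5→Q3 (+1); matched 4.
Augmenting path P6→Q2→P4→Q6 (+1); matched 5.
No augmenting path remains; maximum matching = 5.
König certificate: {P3, P4, P5, P6, Q5} is a vertex cover of size 5 (every listed pair touches it), so no matching can be larger.

5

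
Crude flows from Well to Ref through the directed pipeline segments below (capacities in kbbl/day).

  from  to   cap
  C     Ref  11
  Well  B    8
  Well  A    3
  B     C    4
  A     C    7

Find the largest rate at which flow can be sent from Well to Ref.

Augment Well→A→C→Ref: bottleneck 3, flow now 3.
Augment Well→B→C→Ref: bottleneck 4, flow now 7.
No augmenting path remains; maximum flow = 7.
In the residual graph, reachable from Well: {Well, B}.
Min-cut edges: Well→A (3), B→C (4); capacity 3 + 4 = 7.
This cut is saturated, so no flow can exceed 7.

7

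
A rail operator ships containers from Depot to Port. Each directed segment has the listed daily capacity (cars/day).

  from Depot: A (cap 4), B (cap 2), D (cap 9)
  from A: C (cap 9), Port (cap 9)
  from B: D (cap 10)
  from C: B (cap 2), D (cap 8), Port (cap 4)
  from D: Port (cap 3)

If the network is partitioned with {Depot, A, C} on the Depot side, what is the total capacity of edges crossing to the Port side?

34

Edges leaving {Depot, A, C}: Depot→B (2), Depot→D (9), A→Port (9), C→B (2), C→D (8), C→Port (4).
Cut capacity = 2 + 9 + 9 + 2 + 8 + 4 = 34.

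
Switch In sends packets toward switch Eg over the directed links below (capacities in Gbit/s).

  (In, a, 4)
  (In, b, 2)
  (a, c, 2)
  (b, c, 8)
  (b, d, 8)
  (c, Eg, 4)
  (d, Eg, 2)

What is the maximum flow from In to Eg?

4

Augment In→a→c→Eg: bottleneck 2, flow now 2.
Augment In→b→c→Eg: bottleneck 2, flow now 4.
No augmenting path remains; maximum flow = 4.
In the residual graph, reachable from In: {In, a}.
Min-cut edges: In→b (2), a→c (2); capacity 2 + 2 = 4.
This cut is saturated, so no flow can exceed 4.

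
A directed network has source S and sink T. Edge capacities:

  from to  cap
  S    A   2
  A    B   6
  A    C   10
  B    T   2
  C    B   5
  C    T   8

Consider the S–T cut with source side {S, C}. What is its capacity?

15

Edges leaving {S, C}: S→A (2), C→B (5), C→T (8).
Cut capacity = 2 + 5 + 8 = 15.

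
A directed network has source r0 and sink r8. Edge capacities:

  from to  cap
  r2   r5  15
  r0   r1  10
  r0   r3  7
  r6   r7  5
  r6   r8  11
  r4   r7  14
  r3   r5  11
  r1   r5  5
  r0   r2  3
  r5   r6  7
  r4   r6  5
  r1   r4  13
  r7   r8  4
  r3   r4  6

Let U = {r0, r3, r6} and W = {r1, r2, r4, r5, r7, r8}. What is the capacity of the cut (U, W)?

Edges leaving {r0, r3, r6}: r0→r1 (10), r0→r2 (3), r3→r4 (6), r3→r5 (11), r6→r7 (5), r6→r8 (11).
Cut capacity = 10 + 3 + 6 + 11 + 5 + 11 = 46.

46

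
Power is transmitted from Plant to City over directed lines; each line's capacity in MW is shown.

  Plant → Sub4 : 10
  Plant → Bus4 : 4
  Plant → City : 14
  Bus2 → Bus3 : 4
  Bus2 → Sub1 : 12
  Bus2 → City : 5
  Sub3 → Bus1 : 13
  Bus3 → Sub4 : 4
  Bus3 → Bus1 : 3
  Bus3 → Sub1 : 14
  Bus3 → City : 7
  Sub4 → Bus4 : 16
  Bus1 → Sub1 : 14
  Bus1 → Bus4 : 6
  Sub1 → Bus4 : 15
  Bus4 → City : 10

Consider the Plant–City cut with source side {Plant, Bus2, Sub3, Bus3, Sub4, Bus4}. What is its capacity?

Edges leaving {Plant, Bus2, Sub3, Bus3, Sub4, Bus4}: Plant→City (14), Bus2→Sub1 (12), Bus2→City (5), Sub3→Bus1 (13), Bus3→Bus1 (3), Bus3→Sub1 (14), Bus3→City (7), Bus4→City (10).
Cut capacity = 14 + 12 + 5 + 13 + 3 + 14 + 7 + 10 = 78.

78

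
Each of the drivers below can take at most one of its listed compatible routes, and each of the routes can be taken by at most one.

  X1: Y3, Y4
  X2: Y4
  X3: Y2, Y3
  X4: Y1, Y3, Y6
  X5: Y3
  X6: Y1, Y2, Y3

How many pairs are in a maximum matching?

Unit-capacity flow: source→left, listed edges, right→sink; max matching = max flow.
Augmenting path X1→Y3 (+1); matched 1.
Augmenting path X2→Y4 (+1); matched 2.
Augmenting path X3→Y2 (+1); matched 3.
Augmenting path X4→Y1 (+1); matched 4.
Augmenting path X6→Y1→X4→Y6 (+1); matched 5.
No augmenting path remains; maximum matching = 5.
König certificate: {X3, X4, X6, Y3, Y4} is a vertex cover of size 5 (every listed pair touches it), so no matching can be larger.

5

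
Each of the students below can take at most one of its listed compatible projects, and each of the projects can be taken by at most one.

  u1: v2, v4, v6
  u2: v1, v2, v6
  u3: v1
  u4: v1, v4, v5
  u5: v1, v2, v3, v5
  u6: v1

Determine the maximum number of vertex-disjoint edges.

5

Unit-capacity flow: source→left, listed edges, right→sink; max matching = max flow.
Augmenting path u1→v2 (+1); matched 1.
Augmenting path u2→v1 (+1); matched 2.
Augmenting path u4→v4 (+1); matched 3.
Augmenting path u5→v3 (+1); matched 4.
Augmenting path u3→v1→u2→v6 (+1); matched 5.
No augmenting path remains; maximum matching = 5.
König certificate: {u1, u2, u4, u5, v1} is a vertex cover of size 5 (every listed pair touches it), so no matching can be larger.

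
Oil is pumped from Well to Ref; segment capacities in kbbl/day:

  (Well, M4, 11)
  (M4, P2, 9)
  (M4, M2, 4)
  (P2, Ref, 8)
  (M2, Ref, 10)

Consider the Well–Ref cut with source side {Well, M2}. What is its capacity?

Edges leaving {Well, M2}: Well→M4 (11), M2→Ref (10).
Cut capacity = 11 + 10 = 21.

21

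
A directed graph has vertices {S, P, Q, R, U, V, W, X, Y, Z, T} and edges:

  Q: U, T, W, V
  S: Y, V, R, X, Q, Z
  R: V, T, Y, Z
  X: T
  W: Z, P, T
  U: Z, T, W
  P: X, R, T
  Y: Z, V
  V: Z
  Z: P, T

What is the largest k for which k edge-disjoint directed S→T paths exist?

5

Assign every edge capacity 1; by Menger, the answer equals the max flow.
Path S→Q→T (+1); total 1.
Path S→R→T (+1); total 2.
Path S→X→T (+1); total 3.
Path S→Z→T (+1); total 4.
Path S→V→Z→P→T (+1); total 5.
No residual S→T path; max flow = 5.
Certifying cut of size 5: {S→Q, S→R, S→X, Z→P, Z→T}.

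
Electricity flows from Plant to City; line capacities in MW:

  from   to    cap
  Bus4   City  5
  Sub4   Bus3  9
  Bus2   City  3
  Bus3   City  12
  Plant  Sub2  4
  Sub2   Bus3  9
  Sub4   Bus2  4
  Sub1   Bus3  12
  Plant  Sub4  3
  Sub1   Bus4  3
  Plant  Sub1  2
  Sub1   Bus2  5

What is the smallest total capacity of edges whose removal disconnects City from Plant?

Augment Plant→Sub1→Bus3→City: bottleneck 2, flow now 2.
Augment Plant→Sub2→Bus3→City: bottleneck 4, flow now 6.
Augment Plant→Sub4→Bus3→City: bottleneck 3, flow now 9.
No augmenting path remains; maximum flow = 9.
By max-flow min-cut, the minimum cut capacity equals the max flow.
In the residual graph, reachable from Plant: {Plant}.
Min-cut edges: Plant→Sub1 (2), Plant→Sub2 (4), Plant→Sub4 (3); capacity 2 + 4 + 3 = 9.

9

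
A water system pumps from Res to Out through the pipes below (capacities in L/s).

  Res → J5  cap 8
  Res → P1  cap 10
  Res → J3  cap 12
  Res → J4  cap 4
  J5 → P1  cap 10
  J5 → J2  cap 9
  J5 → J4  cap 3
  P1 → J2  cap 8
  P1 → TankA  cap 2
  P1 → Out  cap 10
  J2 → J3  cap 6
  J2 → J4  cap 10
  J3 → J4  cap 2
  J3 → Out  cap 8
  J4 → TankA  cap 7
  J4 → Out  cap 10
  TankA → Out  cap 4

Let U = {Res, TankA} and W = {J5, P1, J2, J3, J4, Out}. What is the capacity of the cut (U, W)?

Edges leaving {Res, TankA}: Res→J5 (8), Res→P1 (10), Res→J3 (12), Res→J4 (4), TankA→Out (4).
Cut capacity = 8 + 10 + 12 + 4 + 4 = 38.

38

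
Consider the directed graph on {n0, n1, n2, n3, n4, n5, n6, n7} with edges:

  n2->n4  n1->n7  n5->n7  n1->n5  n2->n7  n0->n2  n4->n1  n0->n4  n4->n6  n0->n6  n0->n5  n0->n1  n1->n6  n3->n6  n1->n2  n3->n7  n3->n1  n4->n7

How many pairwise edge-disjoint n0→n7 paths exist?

4

Assign every edge capacity 1; by Menger, the answer equals the max flow.
Path n0→n1→n7 (+1); total 1.
Path n0→n2→n7 (+1); total 2.
Path n0→n4→n7 (+1); total 3.
Path n0→n5→n7 (+1); total 4.
No residual n0→n7 path; max flow = 4.
Certifying cut of size 4: {n0→n1, n0→n2, n0→n4, n0→n5}.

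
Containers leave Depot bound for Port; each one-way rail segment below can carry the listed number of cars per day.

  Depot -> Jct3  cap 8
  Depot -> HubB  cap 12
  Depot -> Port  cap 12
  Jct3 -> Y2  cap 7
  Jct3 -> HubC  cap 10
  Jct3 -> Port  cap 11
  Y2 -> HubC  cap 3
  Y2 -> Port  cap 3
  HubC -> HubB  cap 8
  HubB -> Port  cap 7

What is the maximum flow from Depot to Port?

27

Augment Depot→Port: bottleneck 12, flow now 12.
Augment Depot→Jct3→Port: bottleneck 8, flow now 20.
Augment Depot→HubB→Port: bottleneck 7, flow now 27.
No augmenting path remains; maximum flow = 27.
In the residual graph, reachable from Depot: {Depot, HubB}.
Min-cut edges: Depot→Jct3 (8), Depot→Port (12), HubB→Port (7); capacity 8 + 12 + 7 = 27.
This cut is saturated, so no flow can exceed 27.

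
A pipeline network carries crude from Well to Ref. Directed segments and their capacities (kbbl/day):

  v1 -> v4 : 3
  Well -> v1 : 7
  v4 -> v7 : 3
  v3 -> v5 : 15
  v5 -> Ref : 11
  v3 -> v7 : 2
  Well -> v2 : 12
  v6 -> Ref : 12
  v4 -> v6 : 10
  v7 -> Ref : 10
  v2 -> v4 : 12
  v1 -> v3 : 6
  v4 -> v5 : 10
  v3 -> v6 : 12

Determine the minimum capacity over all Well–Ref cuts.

19

Augment Well→v1→v3→v5→Ref: bottleneck 6, flow now 6.
Augment Well→v1→v4→v5→Ref: bottleneck 1, flow now 7.
Augment Well→v2→v4→v5→Ref: bottleneck 4, flow now 11.
Augment Well→v2→v4→v6→Ref: bottleneck 8, flow now 19.
No augmenting path remains; maximum flow = 19.
By max-flow min-cut, the minimum cut capacity equals the max flow.
In the residual graph, reachable from Well: {Well}.
Min-cut edges: Well→v1 (7), Well→v2 (12); capacity 7 + 12 = 19.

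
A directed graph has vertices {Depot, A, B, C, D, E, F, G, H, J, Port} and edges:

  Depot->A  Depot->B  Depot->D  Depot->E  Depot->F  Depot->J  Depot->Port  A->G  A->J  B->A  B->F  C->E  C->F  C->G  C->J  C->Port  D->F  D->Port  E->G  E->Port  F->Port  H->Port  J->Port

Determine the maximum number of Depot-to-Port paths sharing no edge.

5

Assign every edge capacity 1; by Menger, the answer equals the max flow.
Path Depot→Port (+1); total 1.
Path Depot→D→Port (+1); total 2.
Path Depot→E→Port (+1); total 3.
Path Depot→F→Port (+1); total 4.
Path Depot→J→Port (+1); total 5.
No residual Depot→Port path; max flow = 5.
Certifying cut of size 5: {Depot→D, Depot→E, Depot→Port, F→Port, J→Port}.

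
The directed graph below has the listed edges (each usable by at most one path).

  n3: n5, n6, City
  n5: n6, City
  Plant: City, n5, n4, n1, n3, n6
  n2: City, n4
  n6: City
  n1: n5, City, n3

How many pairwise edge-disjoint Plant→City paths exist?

5

Assign every edge capacity 1; by Menger, the answer equals the max flow.
Path Plant→City (+1); total 1.
Path Plant→n1→City (+1); total 2.
Path Plant→n3→City (+1); total 3.
Path Plant→n5→City (+1); total 4.
Path Plant→n6→City (+1); total 5.
No residual Plant→City path; max flow = 5.
Certifying cut of size 5: {Plant→City, Plant→n1, Plant→n3, Plant→n5, Plant→n6}.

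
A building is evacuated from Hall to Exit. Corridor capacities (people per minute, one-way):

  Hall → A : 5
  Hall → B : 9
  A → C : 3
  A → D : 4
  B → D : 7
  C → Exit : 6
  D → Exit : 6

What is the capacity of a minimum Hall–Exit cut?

9

Augment Hall→A→C→Exit: bottleneck 3, flow now 3.
Augment Hall→A→D→Exit: bottleneck 2, flow now 5.
Augment Hall→B→D→Exit: bottleneck 4, flow now 9.
No augmenting path remains; maximum flow = 9.
By max-flow min-cut, the minimum cut capacity equals the max flow.
In the residual graph, reachable from Hall: {Hall, A, B, D}.
Min-cut edges: A→C (3), D→Exit (6); capacity 3 + 6 = 9.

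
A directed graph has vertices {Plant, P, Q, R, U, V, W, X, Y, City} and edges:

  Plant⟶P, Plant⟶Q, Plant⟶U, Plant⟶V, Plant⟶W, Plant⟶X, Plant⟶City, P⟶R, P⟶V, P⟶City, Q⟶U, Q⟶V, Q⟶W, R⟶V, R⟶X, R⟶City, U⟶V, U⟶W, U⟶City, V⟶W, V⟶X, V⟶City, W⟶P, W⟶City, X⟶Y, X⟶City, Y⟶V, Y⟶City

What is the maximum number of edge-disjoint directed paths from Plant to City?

Assign every edge capacity 1; by Menger, the answer equals the max flow.
Path Plant→City (+1); total 1.
Path Plant→P→City (+1); total 2.
Path Plant→U→City (+1); total 3.
Path Plant→V→City (+1); total 4.
Path Plant→W→City (+1); total 5.
Path Plant→X→City (+1); total 6.
Path Plant→Q→V→X→Y→City (+1); total 7.
No residual Plant→City path; max flow = 7.
Certifying cut of size 7: {Plant→City, Plant→P, Plant→Q, Plant→U, Plant→V, Plant→W, Plant→X}.

7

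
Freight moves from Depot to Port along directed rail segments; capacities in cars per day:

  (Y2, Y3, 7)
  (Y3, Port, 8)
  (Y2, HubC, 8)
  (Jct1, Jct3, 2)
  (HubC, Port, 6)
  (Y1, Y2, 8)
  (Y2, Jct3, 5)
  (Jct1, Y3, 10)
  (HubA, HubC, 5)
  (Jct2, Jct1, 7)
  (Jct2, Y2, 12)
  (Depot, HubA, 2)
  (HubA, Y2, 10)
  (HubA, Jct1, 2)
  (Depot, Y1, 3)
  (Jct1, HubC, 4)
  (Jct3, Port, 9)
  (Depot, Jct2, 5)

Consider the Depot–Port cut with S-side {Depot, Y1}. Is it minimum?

Given cut capacity: 5 + 2 + 8 = 15.
Augment Depot→HubA→HubC→Port: bottleneck 2, flow now 2.
Augment Depot→Jct2→Jct1→Y3→Port: bottleneck 5, flow now 7.
Augment Depot→Y1→Y2→Y3→Port: bottleneck 3, flow now 10.
No augmenting path remains; maximum flow = 10.
In the residual graph, reachable from Depot: {Depot}.
Min-cut edges: Depot→Jct2 (5), Depot→HubA (2), Depot→Y1 (3); capacity 5 + 2 + 3 = 10.
Cut capacity 15 exceeds the max flow 10, so it is not minimum.

No — its capacity is 15, but the minimum cut has capacity 10.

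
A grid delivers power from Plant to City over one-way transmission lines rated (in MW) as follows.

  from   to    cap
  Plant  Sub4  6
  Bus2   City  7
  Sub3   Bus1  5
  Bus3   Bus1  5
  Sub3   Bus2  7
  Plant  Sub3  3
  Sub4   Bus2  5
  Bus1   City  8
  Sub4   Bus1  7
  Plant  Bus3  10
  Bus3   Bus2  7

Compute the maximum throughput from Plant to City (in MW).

15

Augment Plant→Sub4→Bus2→City: bottleneck 5, flow now 5.
Augment Plant→Sub4→Bus1→City: bottleneck 1, flow now 6.
Augment Plant→Sub3→Bus2→City: bottleneck 2, flow now 8.
Augment Plant→Sub3→Bus1→City: bottleneck 1, flow now 9.
Augment Plant→Bus3→Bus1→City: bottleneck 5, flow now 14.
Augment Plant→Bus3→Bus2→Sub4→Bus1→City: bottleneck 1, flow now 15. (uses reverse residual edge)
No augmenting path remains; maximum flow = 15.
In the residual graph, reachable from Plant: {Plant, Sub4, Sub3, Bus3, Bus2, Bus1}.
Min-cut edges: Bus2→City (7), Bus1→City (8); capacity 7 + 8 = 15.
This cut is saturated, so no flow can exceed 15.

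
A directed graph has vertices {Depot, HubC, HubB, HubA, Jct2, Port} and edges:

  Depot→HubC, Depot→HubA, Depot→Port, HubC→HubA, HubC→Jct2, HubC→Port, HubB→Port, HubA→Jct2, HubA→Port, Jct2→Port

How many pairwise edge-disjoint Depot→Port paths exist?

3

Assign every edge capacity 1; by Menger, the answer equals the max flow.
Path Depot→Port (+1); total 1.
Path Depot→HubC→Port (+1); total 2.
Path Depot→HubA→Port (+1); total 3.
No residual Depot→Port path; max flow = 3.
Certifying cut of size 3: {Depot→HubA, Depot→HubC, Depot→Port}.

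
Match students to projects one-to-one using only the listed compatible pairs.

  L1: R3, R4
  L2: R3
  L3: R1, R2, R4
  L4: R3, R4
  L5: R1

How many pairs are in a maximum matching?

4

Unit-capacity flow: source→left, listed edges, right→sink; max matching = max flow.
Augmenting path L1→R3 (+1); matched 1.
Augmenting path L3→R1 (+1); matched 2.
Augmenting path L4→R4 (+1); matched 3.
Augmenting path L5→R1→L3→R2 (+1); matched 4.
No augmenting path remains; maximum matching = 4.
König certificate: {L3, L5, R3, R4} is a vertex cover of size 4 (every listed pair touches it), so no matching can be larger.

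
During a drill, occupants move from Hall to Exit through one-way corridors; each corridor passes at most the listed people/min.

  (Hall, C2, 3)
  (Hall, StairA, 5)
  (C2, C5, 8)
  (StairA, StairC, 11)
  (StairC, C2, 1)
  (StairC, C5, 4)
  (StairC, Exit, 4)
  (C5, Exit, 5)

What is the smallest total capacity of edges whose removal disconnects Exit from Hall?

8

Augment Hall→C2→C5→Exit: bottleneck 3, flow now 3.
Augment Hall→StairA→StairC→Exit: bottleneck 4, flow now 7.
Augment Hall→StairA→StairC→C5→Exit: bottleneck 1, flow now 8.
No augmenting path remains; maximum flow = 8.
By max-flow min-cut, the minimum cut capacity equals the max flow.
In the residual graph, reachable from Hall: {Hall}.
Min-cut edges: Hall→C2 (3), Hall→StairA (5); capacity 3 + 5 = 8.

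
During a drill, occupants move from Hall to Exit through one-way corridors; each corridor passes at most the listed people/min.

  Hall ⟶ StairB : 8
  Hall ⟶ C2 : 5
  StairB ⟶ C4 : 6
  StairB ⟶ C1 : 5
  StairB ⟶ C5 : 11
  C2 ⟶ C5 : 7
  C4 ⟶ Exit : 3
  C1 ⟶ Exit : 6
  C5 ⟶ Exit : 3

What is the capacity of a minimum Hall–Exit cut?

Augment Hall→StairB→C4→Exit: bottleneck 3, flow now 3.
Augment Hall→StairB→C1→Exit: bottleneck 5, flow now 8.
Augment Hall→C2→C5→Exit: bottleneck 3, flow now 11.
No augmenting path remains; maximum flow = 11.
By max-flow min-cut, the minimum cut capacity equals the max flow.
In the residual graph, reachable from Hall: {Hall, C2, C5}.
Min-cut edges: Hall→StairB (8), C5→Exit (3); capacity 8 + 3 = 11.

11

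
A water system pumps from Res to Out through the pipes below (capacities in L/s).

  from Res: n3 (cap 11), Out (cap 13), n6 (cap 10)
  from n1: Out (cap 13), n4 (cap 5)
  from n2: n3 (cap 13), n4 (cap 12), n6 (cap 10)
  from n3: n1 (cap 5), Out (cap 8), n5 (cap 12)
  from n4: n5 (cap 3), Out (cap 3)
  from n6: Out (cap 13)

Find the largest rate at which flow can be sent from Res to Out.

Augment Res→Out: bottleneck 13, flow now 13.
Augment Res→n3→Out: bottleneck 8, flow now 21.
Augment Res→n6→Out: bottleneck 10, flow now 31.
Augment Res→n3→n1→Out: bottleneck 3, flow now 34.
No augmenting path remains; maximum flow = 34.
In the residual graph, reachable from Res: {Res}.
Min-cut edges: Res→n3 (11), Res→n6 (10), Res→Out (13); capacity 11 + 10 + 13 = 34.
This cut is saturated, so no flow can exceed 34.

34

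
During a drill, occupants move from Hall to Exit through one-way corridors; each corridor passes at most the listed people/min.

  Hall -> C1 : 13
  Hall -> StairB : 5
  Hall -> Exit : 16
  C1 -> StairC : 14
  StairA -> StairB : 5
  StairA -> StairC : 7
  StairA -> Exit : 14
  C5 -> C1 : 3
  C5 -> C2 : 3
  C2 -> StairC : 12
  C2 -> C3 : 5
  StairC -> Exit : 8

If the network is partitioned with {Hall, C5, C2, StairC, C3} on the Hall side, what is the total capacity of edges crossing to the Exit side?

Edges leaving {Hall, C5, C2, StairC, C3}: Hall→C1 (13), Hall→StairB (5), Hall→Exit (16), C5→C1 (3), StairC→Exit (8).
Cut capacity = 13 + 5 + 16 + 3 + 8 = 45.

45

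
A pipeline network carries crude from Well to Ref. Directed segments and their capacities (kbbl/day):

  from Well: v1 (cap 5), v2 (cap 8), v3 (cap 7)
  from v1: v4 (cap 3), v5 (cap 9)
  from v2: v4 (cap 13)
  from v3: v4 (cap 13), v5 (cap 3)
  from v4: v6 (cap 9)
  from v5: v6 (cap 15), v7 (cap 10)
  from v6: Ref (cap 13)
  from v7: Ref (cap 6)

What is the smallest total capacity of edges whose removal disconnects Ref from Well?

17

Augment Well→v1→v4→v6→Ref: bottleneck 3, flow now 3.
Augment Well→v1→v5→v6→Ref: bottleneck 2, flow now 5.
Augment Well→v2→v4→v6→Ref: bottleneck 6, flow now 11.
Augment Well→v3→v5→v6→Ref: bottleneck 2, flow now 13.
Augment Well→v3→v5→v7→Ref: bottleneck 1, flow now 14.
Augment Well→v2→v4→v1→v5→v7→Ref: bottleneck 2, flow now 16. (uses reverse residual edge)
Augment Well→v3→v4→v1→v5→v7→Ref: bottleneck 1, flow now 17. (uses reverse residual edge)
No augmenting path remains; maximum flow = 17.
By max-flow min-cut, the minimum cut capacity equals the max flow.
In the residual graph, reachable from Well: {Well, v2, v3, v4}.
Min-cut edges: Well→v1 (5), v3→v5 (3), v4→v6 (9); capacity 5 + 3 + 9 = 17.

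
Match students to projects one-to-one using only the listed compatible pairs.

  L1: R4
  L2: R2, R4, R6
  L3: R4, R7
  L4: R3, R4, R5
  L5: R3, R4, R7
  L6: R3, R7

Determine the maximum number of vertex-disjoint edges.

5

Unit-capacity flow: source→left, listed edges, right→sink; max matching = max flow.
Augmenting path L1→R4 (+1); matched 1.
Augmenting path L2→R2 (+1); matched 2.
Augmenting path L3→R7 (+1); matched 3.
Augmenting path L4→R3 (+1); matched 4.
Augmenting path L5→R3→L4→R5 (+1); matched 5.
No augmenting path remains; maximum matching = 5.
König certificate: {L2, L4, R3, R4, R7} is a vertex cover of size 5 (every listed pair touches it), so no matching can be larger.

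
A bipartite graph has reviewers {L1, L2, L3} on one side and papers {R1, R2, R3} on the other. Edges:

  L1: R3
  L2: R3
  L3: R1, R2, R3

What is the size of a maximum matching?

2

Unit-capacity flow: source→left, listed edges, right→sink; max matching = max flow.
Augmenting path L1→R3 (+1); matched 1.
Augmenting path L3→R1 (+1); matched 2.
No augmenting path remains; maximum matching = 2.
König certificate: {L3, R3} is a vertex cover of size 2 (every listed pair touches it), so no matching can be larger.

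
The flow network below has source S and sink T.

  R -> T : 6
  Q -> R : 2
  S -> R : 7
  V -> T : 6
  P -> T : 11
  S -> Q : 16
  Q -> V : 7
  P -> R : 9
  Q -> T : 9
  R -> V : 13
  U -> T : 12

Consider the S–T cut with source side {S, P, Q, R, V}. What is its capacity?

32

Edges leaving {S, P, Q, R, V}: P→T (11), Q→T (9), R→T (6), V→T (6).
Cut capacity = 11 + 9 + 6 + 6 = 32.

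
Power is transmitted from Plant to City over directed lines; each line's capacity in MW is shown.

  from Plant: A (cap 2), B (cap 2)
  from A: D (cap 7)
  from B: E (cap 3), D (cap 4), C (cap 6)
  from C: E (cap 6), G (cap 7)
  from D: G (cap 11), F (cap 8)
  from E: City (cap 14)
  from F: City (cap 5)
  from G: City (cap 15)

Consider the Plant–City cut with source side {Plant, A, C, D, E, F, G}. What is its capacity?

36

Edges leaving {Plant, A, C, D, E, F, G}: Plant→B (2), E→City (14), F→City (5), G→City (15).
Cut capacity = 2 + 14 + 5 + 15 = 36.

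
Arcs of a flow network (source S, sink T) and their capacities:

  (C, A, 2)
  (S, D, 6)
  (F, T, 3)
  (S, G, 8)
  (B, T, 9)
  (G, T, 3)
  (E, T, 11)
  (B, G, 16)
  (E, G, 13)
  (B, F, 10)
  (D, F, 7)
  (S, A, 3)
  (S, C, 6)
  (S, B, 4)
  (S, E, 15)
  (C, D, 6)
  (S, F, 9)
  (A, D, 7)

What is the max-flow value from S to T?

21

Augment S→B→T: bottleneck 4, flow now 4.
Augment S→E→T: bottleneck 11, flow now 15.
Augment S→F→T: bottleneck 3, flow now 18.
Augment S→G→T: bottleneck 3, flow now 21.
No augmenting path remains; maximum flow = 21.
In the residual graph, reachable from S: {S, A, C, D, E, F, G}.
Min-cut edges: S→B (4), E→T (11), F→T (3), G→T (3); capacity 4 + 11 + 3 + 3 = 21.
This cut is saturated, so no flow can exceed 21.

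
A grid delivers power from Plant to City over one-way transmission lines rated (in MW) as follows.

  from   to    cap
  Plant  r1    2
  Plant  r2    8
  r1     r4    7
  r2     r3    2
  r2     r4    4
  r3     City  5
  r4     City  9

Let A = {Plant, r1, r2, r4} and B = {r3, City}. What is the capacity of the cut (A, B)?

Edges leaving {Plant, r1, r2, r4}: r2→r3 (2), r4→City (9).
Cut capacity = 2 + 9 = 11.

11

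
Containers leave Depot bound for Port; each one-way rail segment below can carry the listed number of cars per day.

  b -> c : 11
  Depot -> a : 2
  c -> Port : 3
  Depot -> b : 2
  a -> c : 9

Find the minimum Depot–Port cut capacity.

3

Augment Depot→a→c→Port: bottleneck 2, flow now 2.
Augment Depot→b→c→Port: bottleneck 1, flow now 3.
No augmenting path remains; maximum flow = 3.
By max-flow min-cut, the minimum cut capacity equals the max flow.
In the residual graph, reachable from Depot: {Depot, a, b, c}.
Min-cut edges: c→Port (3); capacity 3 = 3.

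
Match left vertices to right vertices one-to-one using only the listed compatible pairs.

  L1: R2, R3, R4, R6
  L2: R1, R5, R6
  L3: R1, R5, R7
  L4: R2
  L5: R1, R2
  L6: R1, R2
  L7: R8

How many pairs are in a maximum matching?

Unit-capacity flow: source→left, listed edges, right→sink; max matching = max flow.
Augmenting path L1→R2 (+1); matched 1.
Augmenting path L2→R1 (+1); matched 2.
Augmenting path L3→R5 (+1); matched 3.
Augmenting path L7→R8 (+1); matched 4.
Augmenting path L4→R2→L1→R3 (+1); matched 5.
Augmenting path L5→R1→L2→R6 (+1); matched 6.
No augmenting path remains; maximum matching = 6.
König certificate: {L1, L2, L3, L7, R1, R2} is a vertex cover of size 6 (every listed pair touches it), so no matching can be larger.

6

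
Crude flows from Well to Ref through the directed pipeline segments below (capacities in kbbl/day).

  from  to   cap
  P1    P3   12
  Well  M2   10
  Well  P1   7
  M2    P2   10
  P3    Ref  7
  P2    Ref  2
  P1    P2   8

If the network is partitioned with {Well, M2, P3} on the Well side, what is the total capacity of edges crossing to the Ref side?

24

Edges leaving {Well, M2, P3}: Well→P1 (7), M2→P2 (10), P3→Ref (7).
Cut capacity = 7 + 10 + 7 = 24.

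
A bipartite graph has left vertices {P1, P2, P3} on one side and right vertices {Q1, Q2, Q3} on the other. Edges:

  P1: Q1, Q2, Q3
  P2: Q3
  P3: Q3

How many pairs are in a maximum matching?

Unit-capacity flow: source→left, listed edges, right→sink; max matching = max flow.
Augmenting path P1→Q1 (+1); matched 1.
Augmenting path P2→Q3 (+1); matched 2.
No augmenting path remains; maximum matching = 2.
König certificate: {P1, Q3} is a vertex cover of size 2 (every listed pair touches it), so no matching can be larger.

2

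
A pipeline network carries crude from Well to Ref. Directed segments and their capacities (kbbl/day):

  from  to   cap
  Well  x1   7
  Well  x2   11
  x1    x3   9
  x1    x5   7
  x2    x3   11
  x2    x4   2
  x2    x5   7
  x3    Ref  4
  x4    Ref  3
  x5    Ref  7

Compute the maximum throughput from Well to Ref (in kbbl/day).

13

Augment Well→x1→x3→Ref: bottleneck 4, flow now 4.
Augment Well→x1→x5→Ref: bottleneck 3, flow now 7.
Augment Well→x2→x4→Ref: bottleneck 2, flow now 9.
Augment Well→x2→x5→Ref: bottleneck 4, flow now 13.
No augmenting path remains; maximum flow = 13.
In the residual graph, reachable from Well: {Well, x1, x2, x3, x5}.
Min-cut edges: x2→x4 (2), x3→Ref (4), x5→Ref (7); capacity 2 + 4 + 7 = 13.
This cut is saturated, so no flow can exceed 13.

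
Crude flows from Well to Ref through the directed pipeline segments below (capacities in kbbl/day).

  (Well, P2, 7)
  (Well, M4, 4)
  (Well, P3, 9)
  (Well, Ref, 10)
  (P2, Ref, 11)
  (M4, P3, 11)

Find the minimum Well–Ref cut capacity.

Augment Well→Ref: bottleneck 10, flow now 10.
Augment Well→P2→Ref: bottleneck 7, flow now 17.
No augmenting path remains; maximum flow = 17.
By max-flow min-cut, the minimum cut capacity equals the max flow.
In the residual graph, reachable from Well: {Well, M4, P3}.
Min-cut edges: Well→P2 (7), Well→Ref (10); capacity 7 + 10 = 17.

17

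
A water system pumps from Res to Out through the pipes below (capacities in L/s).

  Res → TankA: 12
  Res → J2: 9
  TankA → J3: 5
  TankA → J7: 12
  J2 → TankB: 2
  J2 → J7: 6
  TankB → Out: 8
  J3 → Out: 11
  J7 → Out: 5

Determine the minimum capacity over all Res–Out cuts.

12

Augment Res→TankA→J3→Out: bottleneck 5, flow now 5.
Augment Res→TankA→J7→Out: bottleneck 5, flow now 10.
Augment Res→J2→TankB→Out: bottleneck 2, flow now 12.
No augmenting path remains; maximum flow = 12.
By max-flow min-cut, the minimum cut capacity equals the max flow.
In the residual graph, reachable from Res: {Res, TankA, J2, J7}.
Min-cut edges: TankA→J3 (5), J2→TankB (2), J7→Out (5); capacity 5 + 2 + 5 = 12.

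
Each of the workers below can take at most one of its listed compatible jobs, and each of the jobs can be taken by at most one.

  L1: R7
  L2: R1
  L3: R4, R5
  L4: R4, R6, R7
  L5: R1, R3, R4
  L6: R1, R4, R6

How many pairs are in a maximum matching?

6

Unit-capacity flow: source→left, listed edges, right→sink; max matching = max flow.
Augmenting path L1→R7 (+1); matched 1.
Augmenting path L2→R1 (+1); matched 2.
Augmenting path L3→R4 (+1); matched 3.
Augmenting path L4→R6 (+1); matched 4.
Augmenting path L5→R3 (+1); matched 5.
Augmenting path L6→R4→L3→R5 (+1); matched 6.
No augmenting path remains; maximum matching = 6.
König certificate: {L1, L2, L3, L4, L5, L6} is a vertex cover of size 6 (every listed pair touches it), so no matching can be larger.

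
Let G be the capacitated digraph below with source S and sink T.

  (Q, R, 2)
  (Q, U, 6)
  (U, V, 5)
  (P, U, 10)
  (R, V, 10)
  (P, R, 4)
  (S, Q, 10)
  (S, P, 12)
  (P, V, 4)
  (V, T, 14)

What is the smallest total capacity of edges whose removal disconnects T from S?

14

Augment S→P→V→T: bottleneck 4, flow now 4.
Augment S→P→R→V→T: bottleneck 4, flow now 8.
Augment S→P→U→V→T: bottleneck 4, flow now 12.
Augment S→Q→R→V→T: bottleneck 2, flow now 14.
No augmenting path remains; maximum flow = 14.
By max-flow min-cut, the minimum cut capacity equals the max flow.
In the residual graph, reachable from S: {S, P, Q, R, U, V}.
Min-cut edges: V→T (14); capacity 14 = 14.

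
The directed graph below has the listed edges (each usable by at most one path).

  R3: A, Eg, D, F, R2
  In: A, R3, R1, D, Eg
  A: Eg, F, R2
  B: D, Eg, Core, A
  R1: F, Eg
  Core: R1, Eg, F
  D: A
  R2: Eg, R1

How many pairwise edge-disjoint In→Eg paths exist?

Assign every edge capacity 1; by Menger, the answer equals the max flow.
Path In→Eg (+1); total 1.
Path In→R3→Eg (+1); total 2.
Path In→A→Eg (+1); total 3.
Path In→R1→Eg (+1); total 4.
Path In→D→A→R2→Eg (+1); total 5.
No residual In→Eg path; max flow = 5.
Certifying cut of size 5: {In→A, In→D, In→Eg, In→R1, In→R3}.

5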